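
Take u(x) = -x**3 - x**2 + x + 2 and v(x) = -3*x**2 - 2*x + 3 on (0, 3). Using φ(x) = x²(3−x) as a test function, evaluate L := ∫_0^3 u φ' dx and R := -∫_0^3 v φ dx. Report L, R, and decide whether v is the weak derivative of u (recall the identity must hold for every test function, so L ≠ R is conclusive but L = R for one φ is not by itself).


LHS = 1809/20, RHS = 1539/20. No, v is not the weak derivative of u.

u(x) = -x**3 - x**2 + x + 2, classical derivative u'(x) = -3*x**2 - 2*x + 1.
φ(x) = x²(3−x), so φ'(x) = 3*x*(2 - x).
Note φ(0) = φ(3) = 0, so the boundary term u·φ vanishes.
LHS = ∫_0^3 u(x) φ'(x) dx = ∫_0^3 (3*x^5 - 3*x^4 - 9*x^3 + 12*x) dx. Term by term:
  ∫_0^3 3*x^5 dx = 729/2;  ∫_0^3 -3*x^4 dx = -729/5;  ∫_0^3 -9*x^3 dx = -729/4;
  ∫_0^3 12*x dx = 54.
Sum: 729/2 − 729/5 − 729/4 + 54 = 1809/20.
So LHS = 1809/20.
∫_0^3 v(x) φ(x) dx = ∫_0^3 (3*x^5 - 7*x^4 - 9*x^3 + 9*x^2) dx. Term by term:
  ∫_0^3 3*x^5 dx = 729/2;  ∫_0^3 -7*x^4 dx = -1701/5;  ∫_0^3 -9*x^3 dx = -729/4;
  ∫_0^3 9*x^2 dx = 81.
Sum: 729/2 − 1701/5 − 729/4 + 81 = -1539/20.
So RHS = -∫_0^3 v(x) φ(x) dx = 1539/20.
LHS − RHS = 27/2 ≠ 0, so the identity fails.
(For a valid weak derivative the identity must hold for EVERY test function, in particular this one. The failure shows v is NOT the weak derivative of u.)
Correct weak derivative would be u'(x) = -3*x**2 - 2*x + 1.


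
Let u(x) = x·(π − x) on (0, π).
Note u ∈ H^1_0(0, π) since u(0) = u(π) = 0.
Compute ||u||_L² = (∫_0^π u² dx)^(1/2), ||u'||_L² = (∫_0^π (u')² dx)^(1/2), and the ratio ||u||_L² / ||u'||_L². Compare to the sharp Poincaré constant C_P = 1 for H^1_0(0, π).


||u||_L² / ||u'||_L² = sqrt(10)*π/10 < C_P = 1.

u(x) = x·(π − x), so u'(x) = π - 2*x.
u(x) = x·(π − x) vanishes at x = 0 and x = π, so u ∈ H^1_0(0, π). Differentiate via the product rule and integrate the resulting polynomials term by term.
  ∫_0^π u² dx = ∫_0^π (x^4 - 2*π*x^3 + π^2*x^2) dx. Term by term:
    ∫_0^π x^4 dx = π^5/5;  ∫_0^π -2*π*x^3 dx = -π^5/2;  ∫_0^π π^2*x^2 dx = π^5/3.
  Sum: π^5/5 − π^5/2 + π^5/3 = π^5/30.
  ∫_0^π (u')² dx = ∫_0^π (4*x^2 - 4*π*x + π^2) dx. Term by term:
    ∫_0^π 4*x^2 dx = 4*π^3/3;  ∫_0^π -4*π*x dx = -2*π^3;  ∫_0^π π^2 dx = π^3.
  Sum: 4*π^3/3 − 2*π^3 + π^3 = π^3/3.
∫_0^π u² dx = π^5/30, so ||u||_L² = sqrt(30)*π^(5/2)/30.
∫_0^π (u')² dx = π^3/3, so ||u'||_L² = sqrt(3)*π^(3/2)/3.
Ratio ||u||_L² / ||u'||_L² = sqrt(10)*π/10.
Sharp Poincaré constant on H^1_0(0, π) is C_P = L/π = 1, achieved by sin(x).
A polynomial bump cannot attain the sharp Poincaré constant (only the first sine eigenfunction does), so the ratio is strictly less than C_P, consistent with ||u||_L² ≤ C_P ||u'||_L².


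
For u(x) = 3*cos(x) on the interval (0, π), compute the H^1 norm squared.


||u||_{H^1(0,π)}^2 = 9*π

u'(x) = -3*sin(x).
Expand u² and (u')² and integrate term by term on (0, π), using: for integers n ≥ 1, ∫_0^π sin²(nx) dx = ∫_0^π cos²(nx) dx = π/2; for n ≠ n', ∫_0^π sin(nx)sin(n'x) dx = ∫_0^π cos(nx)cos(n'x) dx = 0; and by product-to-sum, ∫_0^π sin(nx)cos(n'x) dx = ½∫_0^π [sin((n+n')x) + sin((n−n')x)] dx, which is 0 when n+n' is even and 2n/(n²−n'²) when n+n' is odd (it need not vanish on (0, π)).
  u² squared terms: (3)²·∫cos(x)² dx = 9·π/2 = 9*π/2.
  So ∫_0^π u² dx = 9*π/2.
  (u')² squared terms: (-3)²·∫sin(x)² dx = 9·π/2 = 9*π/2.
  So ∫_0^π (u')² dx = 9*π/2.
||u||_{H^1}^2 = (9*π/2) + (9*π/2) = 9*π.


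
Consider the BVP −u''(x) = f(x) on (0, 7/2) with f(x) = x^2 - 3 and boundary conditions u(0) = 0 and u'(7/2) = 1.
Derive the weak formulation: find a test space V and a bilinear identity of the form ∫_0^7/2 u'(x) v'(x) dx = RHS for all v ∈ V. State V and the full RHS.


V = {v ∈ H^1(0, 7/2) : v(0) = 0} (test functions vanish at x = 0 where u is specified); weak form: ∫_0^7/2 u'v' dx = ∫_0^7/2 (x^2 - 3) v dx + v(7/2) for all v ∈ V.

Multiply both sides by a test function v and integrate from 0 to 7/2:
  ∫_0^7/2 −u''(x) v(x) dx = ∫_0^7/2 f(x) v(x) dx.
Integrate the LHS by parts once:
  ∫_0^7/2 −u'' v dx = −[u'(x) v(x)]_0^7/2 + ∫_0^7/2 u'(x) v'(x) dx.
Thus ∫_0^7/2 u'(x) v'(x) dx = ∫_0^7/2 f(x) v(x) dx + [u'(x) v(x)]_0^7/2.
Choose V so that boundary terms are either known or forced to vanish.
Mixed BC: u(0) = 0 (Dirichlet) and u'(7/2) = 1 (Neumann). Define V = {v ∈ H^1(0, 7/2) : v(0) = 0}. Then [u' v]_0^7/2 = u'(7/2)·v(7/2) − u'(0)·0 = v(7/2).
Weak formulation: find u (satisfying any essential BC) such that ∫_0^7/2 u'(x) v'(x) dx = ∫_0^7/2 f v dx + v(7/2) for all v ∈ V (Dirichlet at 0 absorbed into V; Neumann datum at x = 7/2 contributes the boundary term).
Substituting f(x) = x^2 - 3, the right-hand side is ∫_0^7/2 (x^2 - 3) v dx + v(7/2).


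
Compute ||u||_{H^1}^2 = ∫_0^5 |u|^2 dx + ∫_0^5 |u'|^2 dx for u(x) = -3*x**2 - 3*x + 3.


||u||_{H^1}^2 = 19755/2

The H^1 norm (squared) on an interval (0, L) is
  ||u||_{H^1}^2 = ∫_0^L u(x)^2 dx + ∫_0^L u'(x)^2 dx.
Compute u'(x) = -6*x - 3.
Then u(x)^2 = 9*x**4 + 18*x**3 - 9*x**2 - 18*x + 9 and u'(x)^2 = 36*x**2 + 36*x + 9.
Integrate each monomial from 0 to 5 using ∫_0^5 c·x^n dx = c·5^(n+1)/(n+1):
  ∫_0^5 u(x)^2 dx = ∫_0^5 (9*x^4 + 18*x^3 - 9*x^2 - 18*x + 9) dx. Term by term:
    ∫_0^5 9*x^4 dx = 5625;  ∫_0^5 18*x^3 dx = 5625/2;  ∫_0^5 -9*x^2 dx = -375;
    ∫_0^5 -18*x dx = -225;  ∫_0^5 9 dx = 45.
  Sum: 5625 + 5625/2 − 375 − 225 + 45 = 15765/2.
  ∫_0^5 u'(x)^2 dx = ∫_0^5 (36*x^2 + 36*x + 9) dx. Term by term:
    ∫_0^5 36*x^2 dx = 1500;  ∫_0^5 36*x dx = 450;  ∫_0^5 9 dx = 45.
  Sum: 1500 + 450 + 45 = 1995.
Adding: ||u||_{H^1}^2 = 15765/2 + 1995 = 19755/2.


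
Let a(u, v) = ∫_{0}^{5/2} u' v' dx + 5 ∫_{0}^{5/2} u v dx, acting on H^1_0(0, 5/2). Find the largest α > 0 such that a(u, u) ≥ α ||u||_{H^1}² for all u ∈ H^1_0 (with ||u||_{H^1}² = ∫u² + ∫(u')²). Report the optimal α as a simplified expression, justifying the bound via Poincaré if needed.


α = 1

Coercivity of a(·,·) on H^1_0(0, 5/2) means a(u, u) ≥ α ||u||_{H^1}² for every u ∈ H^1_0.
The interval has length L = 5/2, and Poincaré/coercivity depend only on L. Here a(u, u) = ∫(u')² + (5)·∫u².
Here c = 5 ≥ 1, so a(u,u) = ∫(u')² + c∫u² ≥ ∫(u')² + ∫u² = ||u||_{H^1}², i.e. α = 1 works. No larger α is possible: a(u,u) ≥ α||u||_{H^1}² means (1−α)∫(u')² ≥ (α−c)∫u², and for the modes u_n = sin(nπ(x−x₀)/L) (x₀ the left endpoint) one has ∫u_n²/∫(u_n')² = (L/(nπ))² → 0, so a(u_n,u_n)/||u_n||_{H^1}² → 1. Hence the optimal constant is α = 1.
Therefore α = 1.


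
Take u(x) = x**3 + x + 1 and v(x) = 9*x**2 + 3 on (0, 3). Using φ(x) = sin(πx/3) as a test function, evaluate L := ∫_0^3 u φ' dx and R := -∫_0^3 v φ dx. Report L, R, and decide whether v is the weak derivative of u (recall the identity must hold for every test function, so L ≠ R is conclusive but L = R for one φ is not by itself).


LHS = -87/π + 324/π^3, RHS = -261/π + 972/π^3. No, v is not the weak derivative of u.

u(x) = x**3 + x + 1, classical derivative u'(x) = 3*x**2 + 1.
φ(x) = sin(πx/3), so φ'(x) = π*cos(π*x/3)/3.
Note φ(0) = φ(3) = 0, so the boundary term u·φ vanishes.
LHS = ∫_0^3 u(x) φ'(x) dx = ∫_0^3 (π*x^3*cos(π*x/3)/3 + π*x*cos(π*x/3)/3 + π*cos(π*x/3)/3) dx. Term by term:
  ∫_0^3 π*cos(π*x/3)/3 dx = 0;  ∫_0^3 π*x*cos(π*x/3)/3 dx = -6/π;  ∫_0^3 π*x^3*cos(π*x/3)/3 dx = -81/π + 324/π^3.
Sum: 0 − 6/π + -81/π + 324/π^3 = -87/π + 324/π^3.
So LHS = -87/π + 324/π^3.
∫_0^3 v(x) φ(x) dx = ∫_0^3 (9*x^2*sin(π*x/3) + 3*sin(π*x/3)) dx. Term by term:
  ∫_0^3 3*sin(π*x/3) dx = 18/π;  ∫_0^3 9*x^2*sin(π*x/3) dx = -972/π^3 + 243/π.
Sum: 18/π + -972/π^3 + 243/π = -972/π^3 + 261/π.
So RHS = -∫_0^3 v(x) φ(x) dx = -261/π + 972/π^3.
LHS − RHS = -648/π^3 + 174/π ≠ 0, so the identity fails.
(For a valid weak derivative the identity must hold for EVERY test function, in particular this one. The failure shows v is NOT the weak derivative of u.)
Correct weak derivative would be u'(x) = 3*x**2 + 1.


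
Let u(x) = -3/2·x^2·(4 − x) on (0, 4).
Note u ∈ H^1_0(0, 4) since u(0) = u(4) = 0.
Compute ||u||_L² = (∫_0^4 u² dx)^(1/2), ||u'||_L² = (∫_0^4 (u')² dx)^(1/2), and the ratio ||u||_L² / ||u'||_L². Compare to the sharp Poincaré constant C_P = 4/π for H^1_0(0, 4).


||u||_L² / ||u'||_L² = 2*sqrt(14)/7 < C_P = 4/π.

u(x) = -3/2·x^2·(4 − x), so u'(x) = 3*x*(3*x - 8)/2.
u(x) = -3/2·x^2·(4 − x) vanishes at x = 0 and x = 4, so u ∈ H^1_0(0, 4). Differentiate via the product rule and integrate the resulting polynomials term by term.
  ∫_0^4 u² dx = ∫_0^4 (9*x^6/4 - 18*x^5 + 36*x^4) dx. Term by term:
    ∫_0^4 9*x^6/4 dx = 36864/7;  ∫_0^4 -18*x^5 dx = -12288;  ∫_0^4 36*x^4 dx = 36864/5.
  Sum: 36864/7 − 12288 + 36864/5 = 12288/35.
  ∫_0^4 (u')² dx = ∫_0^4 (81*x^4/4 - 108*x^3 + 144*x^2) dx. Term by term:
    ∫_0^4 81*x^4/4 dx = 20736/5;  ∫_0^4 -108*x^3 dx = -6912;  ∫_0^4 144*x^2 dx = 3072.
  Sum: 20736/5 − 6912 + 3072 = 1536/5.
∫_0^4 u² dx = 12288/35, so ||u||_L² = 64*sqrt(105)/35.
∫_0^4 (u')² dx = 1536/5, so ||u'||_L² = 16*sqrt(30)/5.
Ratio ||u||_L² / ||u'||_L² = 2*sqrt(14)/7.
Sharp Poincaré constant on H^1_0(0, 4) is C_P = L/π = 4/π, achieved by sin(π/4·x).
A polynomial bump cannot attain the sharp Poincaré constant (only the first sine eigenfunction does), so the ratio is strictly less than C_P, consistent with ||u||_L² ≤ C_P ||u'||_L².


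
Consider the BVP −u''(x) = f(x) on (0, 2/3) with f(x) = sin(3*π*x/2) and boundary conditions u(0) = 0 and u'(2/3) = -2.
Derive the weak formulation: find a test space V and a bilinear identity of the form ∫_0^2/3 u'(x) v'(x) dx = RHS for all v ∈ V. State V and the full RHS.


V = {v ∈ H^1(0, 2/3) : v(0) = 0} (test functions vanish at x = 0 where u is specified); weak form: ∫_0^2/3 u'v' dx = ∫_0^2/3 (sin(3*π*x/2)) v dx − 2·v(2/3) for all v ∈ V.

Multiply both sides by a test function v and integrate from 0 to 2/3:
  ∫_0^2/3 −u''(x) v(x) dx = ∫_0^2/3 f(x) v(x) dx.
Integrate the LHS by parts once:
  ∫_0^2/3 −u'' v dx = −[u'(x) v(x)]_0^2/3 + ∫_0^2/3 u'(x) v'(x) dx.
Thus ∫_0^2/3 u'(x) v'(x) dx = ∫_0^2/3 f(x) v(x) dx + [u'(x) v(x)]_0^2/3.
Choose V so that boundary terms are either known or forced to vanish.
Mixed BC: u(0) = 0 (Dirichlet) and u'(2/3) = -2 (Neumann). Define V = {v ∈ H^1(0, 2/3) : v(0) = 0}. Then [u' v]_0^2/3 = u'(2/3)·v(2/3) − u'(0)·0 = − 2·v(2/3).
Weak formulation: find u (satisfying any essential BC) such that ∫_0^2/3 u'(x) v'(x) dx = ∫_0^2/3 f v dx − 2·v(2/3) for all v ∈ V (Dirichlet at 0 absorbed into V; Neumann datum at x = 2/3 contributes the boundary term).
Substituting f(x) = sin(3*π*x/2), the right-hand side is ∫_0^2/3 (sin(3*π*x/2)) v dx − 2·v(2/3).


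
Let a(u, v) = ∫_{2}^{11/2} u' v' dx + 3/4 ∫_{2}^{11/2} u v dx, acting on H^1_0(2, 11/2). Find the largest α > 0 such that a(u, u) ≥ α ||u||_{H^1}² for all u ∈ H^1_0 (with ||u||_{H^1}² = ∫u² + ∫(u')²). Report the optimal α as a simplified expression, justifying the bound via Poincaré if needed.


α = (147 + 16*π^2)/(4*(4*π^2 + 49))

Coercivity of a(·,·) on H^1_0(2, 11/2) means a(u, u) ≥ α ||u||_{H^1}² for every u ∈ H^1_0.
The interval has length L = 7/2, and Poincaré/coercivity depend only on L. Here a(u, u) = ∫(u')² + (3/4)·∫u².
Here 0 < c = 3/4 < 1. The condition a(u,u) ≥ α||u||_{H^1}² reads (1−α)∫(u')² ≥ (α−c)∫u². Any admissible α is ≤ 1 (rapidly oscillating u have ∫u²/∫(u')² → 0), and α = 1 would force 0 ≥ (1−c)∫u², impossible since c < 1; so 1−α > 0. By the sharp Poincaré inequality on H^1_0 of an interval of length L, ∫(u')² ≥ (π/L)²∫u² with equality for the first sine mode sin(π(x−x₀)/L) (x₀ the left endpoint), so the inequality holds for all u iff (1−α)(π/L)² ≥ α − c, i.e. α ≤ ((π/L)² + c)/((π/L)² + 1) = (1 + c(L/π)²)/(1 + (L/π)²). With (π/L)² = 4*π^2/49 and c = 3/4, the largest admissible constant is α = ((π/L)² + c)/((π/L)² + 1).
Simplifying, α = (147 + 16*π^2)/(4*(4*π^2 + 49)).


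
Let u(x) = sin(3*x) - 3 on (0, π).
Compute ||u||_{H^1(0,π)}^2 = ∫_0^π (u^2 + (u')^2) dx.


||u||_{H^1(0,π)}^2 = -4 + 14*π

u'(x) = 3*cos(3*x).
Expand u² and (u')² and integrate term by term on (0, π), using: for integers n ≥ 1, ∫_0^π sin²(nx) dx = ∫_0^π cos²(nx) dx = π/2; for n ≠ n', ∫_0^π sin(nx)sin(n'x) dx = ∫_0^π cos(nx)cos(n'x) dx = 0; and by product-to-sum, ∫_0^π sin(nx)cos(n'x) dx = ½∫_0^π [sin((n+n')x) + sin((n−n')x)] dx, which is 0 when n+n' is even and 2n/(n²−n'²) when n+n' is odd (it need not vanish on (0, π)). For the constant mode: ∫_0^π 1 dx = π, ∫_0^π cos(nx) dx = 0, ∫_0^π sin(nx) dx = (1−(−1)^n)/n.
  u² squared terms: (-3)²·∫1 dx = 9·π = 9*π;  (1)²·∫sin(3x)² dx = 1·π/2 = π/2.
  u² cross terms: 2·(-3)·(1)·∫1·sin(3x) dx = -6·(2/3) = -4.
  So ∫_0^π u² dx = 9*π + π/2 − 4 = -4 + 19*π/2.
  (u')² squared terms: (3)²·∫cos(3x)² dx = 9·π/2 = 9*π/2.
  So ∫_0^π (u')² dx = 9*π/2.
||u||_{H^1}^2 = (-4 + 19*π/2) + (9*π/2) = -4 + 14*π.


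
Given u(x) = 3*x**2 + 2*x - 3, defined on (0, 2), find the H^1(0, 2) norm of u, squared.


||u||_{H^1}^2 = 3214/15

The H^1 norm (squared) on an interval (0, L) is
  ||u||_{H^1}^2 = ∫_0^L u(x)^2 dx + ∫_0^L u'(x)^2 dx.
Compute u'(x) = 6*x + 2.
Then u(x)^2 = 9*x**4 + 12*x**3 - 14*x**2 - 12*x + 9 and u'(x)^2 = 36*x**2 + 24*x + 4.
Integrate each monomial from 0 to 2 using ∫_0^2 c·x^n dx = c·2^(n+1)/(n+1):
  ∫_0^2 u(x)^2 dx = ∫_0^2 (9*x^4 + 12*x^3 - 14*x^2 - 12*x + 9) dx. Term by term:
    ∫_0^2 9*x^4 dx = 288/5;  ∫_0^2 12*x^3 dx = 48;  ∫_0^2 -14*x^2 dx = -112/3;
    ∫_0^2 -12*x dx = -24;  ∫_0^2 9 dx = 18.
  Sum: 288/5 + 48 − 112/3 − 24 + 18 = 934/15.
  ∫_0^2 u'(x)^2 dx = ∫_0^2 (36*x^2 + 24*x + 4) dx. Term by term:
    ∫_0^2 36*x^2 dx = 96;  ∫_0^2 24*x dx = 48;  ∫_0^2 4 dx = 8.
  Sum: 96 + 48 + 8 = 152.
Adding: ||u||_{H^1}^2 = 934/15 + 152 = 3214/15.


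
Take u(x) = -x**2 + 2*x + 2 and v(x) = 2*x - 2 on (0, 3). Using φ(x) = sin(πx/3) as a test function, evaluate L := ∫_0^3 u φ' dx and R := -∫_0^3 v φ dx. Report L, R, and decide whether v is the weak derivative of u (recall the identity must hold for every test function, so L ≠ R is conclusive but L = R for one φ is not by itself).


LHS = 6/π, RHS = -6/π. No, v is not the weak derivative of u.

u(x) = -x**2 + 2*x + 2, classical derivative u'(x) = 2 - 2*x.
φ(x) = sin(πx/3), so φ'(x) = π*cos(π*x/3)/3.
Note φ(0) = φ(3) = 0, so the boundary term u·φ vanishes.
LHS = ∫_0^3 u(x) φ'(x) dx = ∫_0^3 (-π*x^2*cos(π*x/3)/3 + 2*π*x*cos(π*x/3)/3 + 2*π*cos(π*x/3)/3) dx. Term by term:
  ∫_0^3 2*π*cos(π*x/3)/3 dx = 0;  ∫_0^3 -π*x^2*cos(π*x/3)/3 dx = 18/π;  ∫_0^3 2*π*x*cos(π*x/3)/3 dx = -12/π.
Sum: 0 + 18/π − 12/π = 6/π.
So LHS = 6/π.
∫_0^3 v(x) φ(x) dx = ∫_0^3 (2*x*sin(π*x/3) - 2*sin(π*x/3)) dx. Term by term:
  ∫_0^3 -2*sin(π*x/3) dx = -12/π;  ∫_0^3 2*x*sin(π*x/3) dx = 18/π.
Sum: -12/π + 18/π = 6/π.
So RHS = -∫_0^3 v(x) φ(x) dx = -6/π.
LHS − RHS = 12/π ≠ 0, so the identity fails.
(For a valid weak derivative the identity must hold for EVERY test function, in particular this one. The failure shows v is NOT the weak derivative of u.)
Correct weak derivative would be u'(x) = 2 - 2*x.


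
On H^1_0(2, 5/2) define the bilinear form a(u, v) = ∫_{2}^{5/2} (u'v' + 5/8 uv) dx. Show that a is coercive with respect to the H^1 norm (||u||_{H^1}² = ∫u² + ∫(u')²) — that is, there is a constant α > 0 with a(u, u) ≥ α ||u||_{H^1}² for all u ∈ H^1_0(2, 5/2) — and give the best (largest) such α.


α = (5 + 32*π^2)/(8*(1 + 4*π^2))

Coercivity of a(·,·) on H^1_0(2, 5/2) means a(u, u) ≥ α ||u||_{H^1}² for every u ∈ H^1_0.
The interval has length L = 1/2, and Poincaré/coercivity depend only on L. Here a(u, u) = ∫(u')² + (5/8)·∫u².
Here 0 < c = 5/8 < 1. The condition a(u,u) ≥ α||u||_{H^1}² reads (1−α)∫(u')² ≥ (α−c)∫u². Any admissible α is ≤ 1 (rapidly oscillating u have ∫u²/∫(u')² → 0), and α = 1 would force 0 ≥ (1−c)∫u², impossible since c < 1; so 1−α > 0. By the sharp Poincaré inequality on H^1_0 of an interval of length L, ∫(u')² ≥ (π/L)²∫u² with equality for the first sine mode sin(π(x−x₀)/L) (x₀ the left endpoint), so the inequality holds for all u iff (1−α)(π/L)² ≥ α − c, i.e. α ≤ ((π/L)² + c)/((π/L)² + 1) = (1 + c(L/π)²)/(1 + (L/π)²). With (π/L)² = 4*π^2 and c = 5/8, the largest admissible constant is α = ((π/L)² + c)/((π/L)² + 1).
Simplifying, α = (5 + 32*π^2)/(8*(1 + 4*π^2)).


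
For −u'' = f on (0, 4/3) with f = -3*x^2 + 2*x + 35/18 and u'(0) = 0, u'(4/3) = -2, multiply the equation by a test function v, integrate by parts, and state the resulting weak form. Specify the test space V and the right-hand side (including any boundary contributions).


V = H^1(0, 4/3) (v unrestricted at boundary; u is determined up to an additive constant); weak form: ∫_0^4/3 u'v' dx = ∫_0^4/3 (-3*x^2 + 2*x + 35/18) v dx − 2·v(4/3) for all v ∈ V.

Multiply both sides by a test function v and integrate from 0 to 4/3:
  ∫_0^4/3 −u''(x) v(x) dx = ∫_0^4/3 f(x) v(x) dx.
Integrate the LHS by parts once:
  ∫_0^4/3 −u'' v dx = −[u'(x) v(x)]_0^4/3 + ∫_0^4/3 u'(x) v'(x) dx.
Thus ∫_0^4/3 u'(x) v'(x) dx = ∫_0^4/3 f(x) v(x) dx + [u'(x) v(x)]_0^4/3.
Choose V so that boundary terms are either known or forced to vanish.
u has inhomogeneous Neumann u'(0) = 0, u'(4/3) = -2. [u' v]_0^4/3 = (-2)·v(4/3) − (0)·v(0) = − 2·v(4/3). Take V = H^1(0, 4/3); boundary term becomes part of RHS.
Weak formulation: find u (satisfying any essential BC) such that ∫_0^4/3 u'(x) v'(x) dx = ∫_0^4/3 f v dx − 2·v(4/3) for all v ∈ V (Neumann data are natural BCs: they enter the RHS as boundary terms).
Substituting f(x) = -3*x^2 + 2*x + 35/18, the right-hand side is ∫_0^4/3 (-3*x^2 + 2*x + 35/18) v dx − 2·v(4/3).
Compatibility check (pure Neumann): taking v ≡ 1 ∈ V gives 0 = ∫_0^4/3 f dx + (-2) − (0), i.e. ∫_0^4/3 f dx must equal u'(0) − u'(4/3) = 2. Indeed ∫_0^4/3 (-3*x^2 + 2*x + 35/18) dx = 2, so the data are compatible. The solution is then unique only up to an additive constant (fix it e.g. by requiring ∫_0^4/3 u dx = 0).


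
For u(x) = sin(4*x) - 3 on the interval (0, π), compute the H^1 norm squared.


||u||_{H^1(0,π)}^2 = 35*π/2

u'(x) = 4*cos(4*x).
Expand u² and (u')² and integrate term by term on (0, π), using: for integers n ≥ 1, ∫_0^π sin²(nx) dx = ∫_0^π cos²(nx) dx = π/2; for n ≠ n', ∫_0^π sin(nx)sin(n'x) dx = ∫_0^π cos(nx)cos(n'x) dx = 0; and by product-to-sum, ∫_0^π sin(nx)cos(n'x) dx = ½∫_0^π [sin((n+n')x) + sin((n−n')x)] dx, which is 0 when n+n' is even and 2n/(n²−n'²) when n+n' is odd (it need not vanish on (0, π)). For the constant mode: ∫_0^π 1 dx = π, ∫_0^π cos(nx) dx = 0, ∫_0^π sin(nx) dx = (1−(−1)^n)/n.
  u² squared terms: (-3)²·∫1 dx = 9·π = 9*π;  (1)²·∫sin(4x)² dx = 1·π/2 = π/2.
  u² cross terms: 2·(-3)·(1)·∫1·sin(4x) dx = -6·(0) = 0.
  So ∫_0^π u² dx = 9*π + π/2 + 0 = 19*π/2.
  (u')² squared terms: (4)²·∫cos(4x)² dx = 16·π/2 = 8*π.
  So ∫_0^π (u')² dx = 8*π.
||u||_{H^1}^2 = (19*π/2) + (8*π) = 35*π/2.


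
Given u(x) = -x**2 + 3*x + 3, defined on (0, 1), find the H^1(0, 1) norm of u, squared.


||u||_{H^1}^2 = 661/30

The H^1 norm (squared) on an interval (0, L) is
  ||u||_{H^1}^2 = ∫_0^L u(x)^2 dx + ∫_0^L u'(x)^2 dx.
Compute u'(x) = 3 - 2*x.
Then u(x)^2 = x**4 - 6*x**3 + 3*x**2 + 18*x + 9 and u'(x)^2 = 4*x**2 - 12*x + 9.
Integrate each monomial from 0 to 1 using ∫_0^1 c·x^n dx = c·1^(n+1)/(n+1):
  ∫_0^1 u(x)^2 dx = ∫_0^1 (x^4 - 6*x^3 + 3*x^2 + 18*x + 9) dx. Term by term:
    ∫_0^1 x^4 dx = 1/5;  ∫_0^1 -6*x^3 dx = -3/2;  ∫_0^1 3*x^2 dx = 1;
    ∫_0^1 18*x dx = 9;  ∫_0^1 9 dx = 9.
  Sum: 1/5 − 3/2 + 1 + 9 + 9 = 177/10.
  ∫_0^1 u'(x)^2 dx = ∫_0^1 (4*x^2 - 12*x + 9) dx. Term by term:
    ∫_0^1 4*x^2 dx = 4/3;  ∫_0^1 -12*x dx = -6;  ∫_0^1 9 dx = 9.
  Sum: 4/3 − 6 + 9 = 13/3.
Adding: ||u||_{H^1}^2 = 177/10 + 13/3 = 661/30.


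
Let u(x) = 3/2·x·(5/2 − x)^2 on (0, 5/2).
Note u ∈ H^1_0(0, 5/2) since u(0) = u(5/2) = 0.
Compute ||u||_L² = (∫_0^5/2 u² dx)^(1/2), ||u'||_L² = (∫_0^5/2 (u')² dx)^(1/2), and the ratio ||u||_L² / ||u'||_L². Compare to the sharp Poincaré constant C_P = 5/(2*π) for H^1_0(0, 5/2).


||u||_L² / ||u'||_L² = 5*sqrt(14)/28 < C_P = 5/(2*π).

u(x) = 3/2·x·(5/2 − x)^2, so u'(x) = 9*x^2/2 - 15*x + 75/8.
u(x) = 3/2·x·(5/2 − x)^2 vanishes at x = 0 and x = 5/2, so u ∈ H^1_0(0, 5/2). Differentiate via the product rule and integrate the resulting polynomials term by term.
  ∫_0^5/2 u² dx = ∫_0^5/2 (9*x^6/4 - 45*x^5/2 + 675*x^4/8 - 1125*x^3/8 + 5625*x^2/64) dx. Term by term:
    ∫_0^5/2 9*x^6/4 dx = 703125/3584;  ∫_0^5/2 -45*x^5/2 dx = -234375/256;  ∫_0^5/2 675*x^4/8 dx = 421875/256;
    ∫_0^5/2 -1125*x^3/8 dx = -703125/512;  ∫_0^5/2 5625*x^2/64 dx = 234375/512.
  Sum: 703125/3584 − 234375/256 + 421875/256 − 703125/512 + 234375/512 = 46875/3584.
  ∫_0^5/2 (u')² dx = ∫_0^5/2 (81*x^4/4 - 135*x^3 + 2475*x^2/8 - 1125*x/4 + 5625/64) dx. Term by term:
    ∫_0^5/2 81*x^4/4 dx = 50625/128;  ∫_0^5/2 -135*x^3 dx = -84375/64;  ∫_0^5/2 2475*x^2/8 dx = 103125/64;
    ∫_0^5/2 -1125*x/4 dx = -28125/32;  ∫_0^5/2 5625/64 dx = 28125/128.
  Sum: 50625/128 − 84375/64 + 103125/64 − 28125/32 + 28125/128 = 1875/64.
∫_0^5/2 u² dx = 46875/3584, so ||u||_L² = 125*sqrt(42)/224.
∫_0^5/2 (u')² dx = 1875/64, so ||u'||_L² = 25*sqrt(3)/8.
Ratio ||u||_L² / ||u'||_L² = 5*sqrt(14)/28.
Sharp Poincaré constant on H^1_0(0, 5/2) is C_P = L/π = 5/(2*π), achieved by sin(2*π/5·x).
A polynomial bump cannot attain the sharp Poincaré constant (only the first sine eigenfunction does), so the ratio is strictly less than C_P, consistent with ||u||_L² ≤ C_P ||u'||_L².


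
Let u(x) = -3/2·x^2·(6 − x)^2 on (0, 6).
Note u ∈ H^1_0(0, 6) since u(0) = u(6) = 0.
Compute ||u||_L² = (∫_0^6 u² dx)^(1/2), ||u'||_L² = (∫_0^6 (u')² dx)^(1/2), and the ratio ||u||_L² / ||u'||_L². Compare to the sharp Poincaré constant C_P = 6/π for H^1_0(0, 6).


||u||_L² / ||u'||_L² = sqrt(3) < C_P = 6/π.

u(x) = -3/2·x^2·(6 − x)^2, so u'(x) = 6*x*(-x^2 + 9*x - 18).
u(x) = -3/2·x^2·(6 − x)^2 vanishes at x = 0 and x = 6, so u ∈ H^1_0(0, 6). Differentiate via the product rule and integrate the resulting polynomials term by term.
  ∫_0^6 u² dx = ∫_0^6 (9*x^8/4 - 54*x^7 + 486*x^6 - 1944*x^5 + 2916*x^4) dx. Term by term:
    ∫_0^6 9*x^8/4 dx = 2519424;  ∫_0^6 -54*x^7 dx = -11337408;  ∫_0^6 486*x^6 dx = 136048896/7;
    ∫_0^6 -1944*x^5 dx = -15116544;  ∫_0^6 2916*x^4 dx = 22674816/5.
  Sum: 2519424 − 11337408 + 136048896/7 − 15116544 + 22674816/5 = 1259712/35.
  ∫_0^6 (u')² dx = ∫_0^6 (36*x^6 - 648*x^5 + 4212*x^4 - 11664*x^3 + 11664*x^2) dx. Term by term:
    ∫_0^6 36*x^6 dx = 10077696/7;  ∫_0^6 -648*x^5 dx = -5038848;  ∫_0^6 4212*x^4 dx = 32752512/5;
    ∫_0^6 -11664*x^3 dx = -3779136;  ∫_0^6 11664*x^2 dx = 839808.
  Sum: 10077696/7 − 5038848 + 32752512/5 − 3779136 + 839808 = 419904/35.
∫_0^6 u² dx = 1259712/35, so ||u||_L² = 648*sqrt(105)/35.
∫_0^6 (u')² dx = 419904/35, so ||u'||_L² = 648*sqrt(35)/35.
Ratio ||u||_L² / ||u'||_L² = sqrt(3).
Sharp Poincaré constant on H^1_0(0, 6) is C_P = L/π = 6/π, achieved by sin(π/6·x).
A polynomial bump cannot attain the sharp Poincaré constant (only the first sine eigenfunction does), so the ratio is strictly less than C_P, consistent with ||u||_L² ≤ C_P ||u'||_L².


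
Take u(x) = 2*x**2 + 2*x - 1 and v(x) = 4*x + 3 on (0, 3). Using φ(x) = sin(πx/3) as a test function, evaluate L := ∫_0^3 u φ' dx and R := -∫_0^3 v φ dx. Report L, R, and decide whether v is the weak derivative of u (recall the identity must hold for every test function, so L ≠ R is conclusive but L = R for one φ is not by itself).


LHS = -48/π, RHS = -54/π. No, v is not the weak derivative of u.

u(x) = 2*x**2 + 2*x - 1, classical derivative u'(x) = 4*x + 2.
φ(x) = sin(πx/3), so φ'(x) = π*cos(π*x/3)/3.
Note φ(0) = φ(3) = 0, so the boundary term u·φ vanishes.
LHS = ∫_0^3 u(x) φ'(x) dx = ∫_0^3 (2*π*x^2*cos(π*x/3)/3 + 2*π*x*cos(π*x/3)/3 - π*cos(π*x/3)/3) dx. Term by term:
  ∫_0^3 -π*cos(π*x/3)/3 dx = 0;  ∫_0^3 2*π*x*cos(π*x/3)/3 dx = -12/π;  ∫_0^3 2*π*x^2*cos(π*x/3)/3 dx = -36/π.
Sum: 0 − 12/π − 36/π = -48/π.
So LHS = -48/π.
∫_0^3 v(x) φ(x) dx = ∫_0^3 (4*x*sin(π*x/3) + 3*sin(π*x/3)) dx. Term by term:
  ∫_0^3 3*sin(π*x/3) dx = 18/π;  ∫_0^3 4*x*sin(π*x/3) dx = 36/π.
Sum: 18/π + 36/π = 54/π.
So RHS = -∫_0^3 v(x) φ(x) dx = -54/π.
LHS − RHS = 6/π ≠ 0, so the identity fails.
(For a valid weak derivative the identity must hold for EVERY test function, in particular this one. The failure shows v is NOT the weak derivative of u.)
Correct weak derivative would be u'(x) = 4*x + 2.


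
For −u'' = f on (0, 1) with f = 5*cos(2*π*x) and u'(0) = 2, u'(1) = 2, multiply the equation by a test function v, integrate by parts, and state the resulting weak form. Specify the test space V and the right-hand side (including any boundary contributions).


V = H^1(0, 1) (v unrestricted at boundary; u is determined up to an additive constant); weak form: ∫_0^1 u'v' dx = ∫_0^1 (5*cos(2*π*x)) v dx + 2·v(1) − 2·v(0) for all v ∈ V.

Multiply both sides by a test function v and integrate from 0 to 1:
  ∫_0^1 −u''(x) v(x) dx = ∫_0^1 f(x) v(x) dx.
Integrate the LHS by parts once:
  ∫_0^1 −u'' v dx = −[u'(x) v(x)]_0^1 + ∫_0^1 u'(x) v'(x) dx.
Thus ∫_0^1 u'(x) v'(x) dx = ∫_0^1 f(x) v(x) dx + [u'(x) v(x)]_0^1.
Choose V so that boundary terms are either known or forced to vanish.
u has inhomogeneous Neumann u'(0) = 2, u'(1) = 2. [u' v]_0^1 = (2)·v(1) − (2)·v(0) = 2·v(1) − 2·v(0). Take V = H^1(0, 1); boundary term becomes part of RHS.
Weak formulation: find u (satisfying any essential BC) such that ∫_0^1 u'(x) v'(x) dx = ∫_0^1 f v dx + 2·v(1) − 2·v(0) for all v ∈ V (Neumann data are natural BCs: they enter the RHS as boundary terms).
Substituting f(x) = 5*cos(2*π*x), the right-hand side is ∫_0^1 (5*cos(2*π*x)) v dx + 2·v(1) − 2·v(0).
Compatibility check (pure Neumann): taking v ≡ 1 ∈ V gives 0 = ∫_0^1 f dx + (2) − (2), i.e. ∫_0^1 f dx must equal u'(0) − u'(1) = 0. Indeed ∫_0^1 (5*cos(2*π*x)) dx = 0, so the data are compatible. The solution is then unique only up to an additive constant (fix it e.g. by requiring ∫_0^1 u dx = 0).


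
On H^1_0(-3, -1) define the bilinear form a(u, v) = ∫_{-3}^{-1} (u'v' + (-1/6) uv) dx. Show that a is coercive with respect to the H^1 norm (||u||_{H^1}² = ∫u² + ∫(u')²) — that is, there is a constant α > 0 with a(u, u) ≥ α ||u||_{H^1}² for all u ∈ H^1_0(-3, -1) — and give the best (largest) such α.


α = (-2/3 + π^2)/(4 + π^2)

Coercivity of a(·,·) on H^1_0(-3, -1) means a(u, u) ≥ α ||u||_{H^1}² for every u ∈ H^1_0.
The interval has length L = 2, and Poincaré/coercivity depend only on L. Here a(u, u) = ∫(u')² + (-1/6)·∫u².
Here c = -1/6 < 0 with |c| < (π/L)² = π^2/4, so coercivity still holds. The condition a(u,u) ≥ α||u||_{H^1}² reads (1−α)∫(u')² ≥ (α−c)∫u². Any admissible α is ≤ 1 (rapidly oscillating u have ∫u²/∫(u')² → 0), and α = 1 would force 0 ≥ (1−c)∫u², impossible since c < 1; so 1−α > 0. By the sharp Poincaré inequality on H^1_0 of an interval of length L, ∫(u')² ≥ (π/L)²∫u² with equality for the first sine mode sin(π(x−x₀)/L) (x₀ the left endpoint), so the inequality holds for all u iff (1−α)(π/L)² ≥ α − c, i.e. α ≤ ((π/L)² + c)/((π/L)² + 1) = (1 + c(L/π)²)/(1 + (L/π)²). (Direct route, valid since c ≤ 0: Poincaré gives c∫u² ≥ c(L/π)²∫(u')², so a(u,u) ≥ (1 + c(L/π)²)∫(u')², while ||u||_{H^1}² ≤ (1 + (L/π)²)∫(u')²; dividing yields the same α.) With (π/L)² = π^2/4 and c = -1/6, the largest admissible constant is α = ((π/L)² + c)/((π/L)² + 1).
Simplifying, α = (-2/3 + π^2)/(4 + π^2).


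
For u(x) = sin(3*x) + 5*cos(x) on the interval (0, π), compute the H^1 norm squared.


||u||_{H^1(0,π)}^2 = 30*π

u'(x) = -5*sin(x) + 3*cos(3*x).
Expand u² and (u')² and integrate term by term on (0, π), using: for integers n ≥ 1, ∫_0^π sin²(nx) dx = ∫_0^π cos²(nx) dx = π/2; for n ≠ n', ∫_0^π sin(nx)sin(n'x) dx = ∫_0^π cos(nx)cos(n'x) dx = 0; and by product-to-sum, ∫_0^π sin(nx)cos(n'x) dx = ½∫_0^π [sin((n+n')x) + sin((n−n')x)] dx, which is 0 when n+n' is even and 2n/(n²−n'²) when n+n' is odd (it need not vanish on (0, π)).
  u² squared terms: (5)²·∫cos(x)² dx = 25·π/2 = 25*π/2;  (1)²·∫sin(3x)² dx = 1·π/2 = π/2.
  u² cross terms: 2·(5)·(1)·∫cos(x)·sin(3x) dx = 10·(0) = 0.
  So ∫_0^π u² dx = 25*π/2 + π/2 + 0 = 13*π.
  (u')² squared terms: (-5)²·∫sin(x)² dx = 25·π/2 = 25*π/2;  (3)²·∫cos(3x)² dx = 9·π/2 = 9*π/2.
  (u')² cross terms: 2·(-5)·(3)·∫sin(x)·cos(3x) dx = -30·(0) = 0.
  So ∫_0^π (u')² dx = 25*π/2 + 9*π/2 + 0 = 17*π.
||u||_{H^1}^2 = (13*π) + (17*π) = 30*π.


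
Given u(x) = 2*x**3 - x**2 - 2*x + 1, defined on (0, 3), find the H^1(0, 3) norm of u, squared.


||u||_{H^1}^2 = 60204/35

The H^1 norm (squared) on an interval (0, L) is
  ||u||_{H^1}^2 = ∫_0^L u(x)^2 dx + ∫_0^L u'(x)^2 dx.
Compute u'(x) = 6*x**2 - 2*x - 2.
Then u(x)^2 = 4*x**6 - 4*x**5 - 7*x**4 + 8*x**3 + 2*x**2 - 4*x + 1 and u'(x)^2 = 36*x**4 - 24*x**3 - 20*x**2 + 8*x + 4.
Integrate each monomial from 0 to 3 using ∫_0^3 c·x^n dx = c·3^(n+1)/(n+1):
  ∫_0^3 u(x)^2 dx = ∫_0^3 (4*x^6 - 4*x^5 - 7*x^4 + 8*x^3 + 2*x^2 - 4*x + 1) dx. Term by term:
    ∫_0^3 4*x^6 dx = 8748/7;  ∫_0^3 -4*x^5 dx = -486;  ∫_0^3 -7*x^4 dx = -1701/5;
    ∫_0^3 8*x^3 dx = 162;  ∫_0^3 2*x^2 dx = 18;  ∫_0^3 -4*x dx = -18;
    ∫_0^3 1 dx = 3.
  Sum: 8748/7 − 486 − 1701/5 + 162 + 18 − 18 + 3 = 20598/35.
  ∫_0^3 u'(x)^2 dx = ∫_0^3 (36*x^4 - 24*x^3 - 20*x^2 + 8*x + 4) dx. Term by term:
    ∫_0^3 36*x^4 dx = 8748/5;  ∫_0^3 -24*x^3 dx = -486;  ∫_0^3 -20*x^2 dx = -180;
    ∫_0^3 8*x dx = 36;  ∫_0^3 4 dx = 12.
  Sum: 8748/5 − 486 − 180 + 36 + 12 = 5658/5.
Adding: ||u||_{H^1}^2 = 20598/35 + 5658/5 = 60204/35.


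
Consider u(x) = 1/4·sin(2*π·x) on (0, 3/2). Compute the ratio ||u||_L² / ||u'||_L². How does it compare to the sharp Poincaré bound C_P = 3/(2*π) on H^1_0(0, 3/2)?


||u||_L² / ||u'||_L² = 1/(2*π) < C_P = 3/(2*π).

u(x) = 1/4·sin(2*π·x), so u'(x) = π*cos(2*π*x)/2.
Writing u(x) = A·sin(kπx/L) with A = 1/4 and k = 3, use ∫_0^L sin²(kπx/L) dx = L/2 and ∫_0^L cos²(kπx/L) dx = L/2.
u² = 1/16·sin²(2*π·x) and (u')² = π^2/4·cos²(2*π·x), and each of sin², cos² integrates to L/2 = 3/4 over (0, 3/2).
∫_0^3/2 u² dx = 3/64, so ||u||_L² = sqrt(3)/8.
∫_0^3/2 (u')² dx = 3*π^2/16, so ||u'||_L² = sqrt(3)*π/4.
Ratio ||u||_L² / ||u'||_L² = 1/(2*π).
Sharp Poincaré constant on H^1_0(0, 3/2) is C_P = L/π = 3/(2*π), achieved by sin(2*π/3·x).
This is the k = 3 harmonic; the ratio L/(kπ) is strictly less than C_P = L/π, consistent with the sharp inequality ||u||_L² ≤ C_P ||u'||_L².


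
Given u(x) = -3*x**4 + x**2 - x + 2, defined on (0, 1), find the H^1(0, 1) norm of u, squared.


||u||_{H^1}^2 = 1359/70

The H^1 norm (squared) on an interval (0, L) is
  ||u||_{H^1}^2 = ∫_0^L u(x)^2 dx + ∫_0^L u'(x)^2 dx.
Compute u'(x) = -12*x**3 + 2*x - 1.
Then u(x)^2 = 9*x**8 - 6*x**6 + 6*x**5 - 11*x**4 - 2*x**3 + 5*x**2 - 4*x + 4 and u'(x)^2 = 144*x**6 - 48*x**4 + 24*x**3 + 4*x**2 - 4*x + 1.
Integrate each monomial from 0 to 1 using ∫_0^1 c·x^n dx = c·1^(n+1)/(n+1):
  ∫_0^1 u(x)^2 dx = ∫_0^1 (9*x^8 - 6*x^6 + 6*x^5 - 11*x^4 - 2*x^3 + 5*x^2 - 4*x + 4) dx. Term by term:
    ∫_0^1 9*x^8 dx = 1;  ∫_0^1 -6*x^6 dx = -6/7;  ∫_0^1 6*x^5 dx = 1;
    ∫_0^1 -11*x^4 dx = -11/5;  ∫_0^1 -2*x^3 dx = -1/2;  ∫_0^1 5*x^2 dx = 5/3;
    ∫_0^1 -4*x dx = -2;  ∫_0^1 4 dx = 4.
  Sum: 1 − 6/7 + 1 − 11/5 − 1/2 + 5/3 − 2 + 4 = 443/210.
  ∫_0^1 u'(x)^2 dx = ∫_0^1 (144*x^6 - 48*x^4 + 24*x^3 + 4*x^2 - 4*x + 1) dx. Term by term:
    ∫_0^1 144*x^6 dx = 144/7;  ∫_0^1 -48*x^4 dx = -48/5;  ∫_0^1 24*x^3 dx = 6;
    ∫_0^1 4*x^2 dx = 4/3;  ∫_0^1 -4*x dx = -2;  ∫_0^1 1 dx = 1.
  Sum: 144/7 − 48/5 + 6 + 4/3 − 2 + 1 = 1817/105.
Adding: ||u||_{H^1}^2 = 443/210 + 1817/105 = 1359/70.


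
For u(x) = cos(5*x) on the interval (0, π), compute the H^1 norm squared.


||u||_{H^1(0,π)}^2 = 13*π

u'(x) = -5*sin(5*x).
Expand u² and (u')² and integrate term by term on (0, π), using: for integers n ≥ 1, ∫_0^π sin²(nx) dx = ∫_0^π cos²(nx) dx = π/2; for n ≠ n', ∫_0^π sin(nx)sin(n'x) dx = ∫_0^π cos(nx)cos(n'x) dx = 0; and by product-to-sum, ∫_0^π sin(nx)cos(n'x) dx = ½∫_0^π [sin((n+n')x) + sin((n−n')x)] dx, which is 0 when n+n' is even and 2n/(n²−n'²) when n+n' is odd (it need not vanish on (0, π)).
  u² squared terms: (1)²·∫cos(5x)² dx = 1·π/2 = π/2.
  So ∫_0^π u² dx = π/2.
  (u')² squared terms: (-5)²·∫sin(5x)² dx = 25·π/2 = 25*π/2.
  So ∫_0^π (u')² dx = 25*π/2.
||u||_{H^1}^2 = (π/2) + (25*π/2) = 13*π.


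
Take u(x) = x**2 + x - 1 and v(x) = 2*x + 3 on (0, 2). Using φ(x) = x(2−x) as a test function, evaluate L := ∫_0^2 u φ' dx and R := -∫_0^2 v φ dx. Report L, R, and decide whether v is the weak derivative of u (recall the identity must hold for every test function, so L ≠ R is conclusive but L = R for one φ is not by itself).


LHS = -4, RHS = -20/3. No, v is not the weak derivative of u.

u(x) = x**2 + x - 1, classical derivative u'(x) = 2*x + 1.
φ(x) = x(2−x), so φ'(x) = 2 - 2*x.
Note φ(0) = φ(2) = 0, so the boundary term u·φ vanishes.
LHS = ∫_0^2 u(x) φ'(x) dx = ∫_0^2 (-2*x^3 + 4*x - 2) dx. Term by term:
  ∫_0^2 -2*x^3 dx = -8;  ∫_0^2 4*x dx = 8;  ∫_0^2 -2 dx = -4.
Sum: -8 + 8 − 4 = -4.
So LHS = -4.
∫_0^2 v(x) φ(x) dx = ∫_0^2 (-2*x^3 + x^2 + 6*x) dx. Term by term:
  ∫_0^2 -2*x^3 dx = -8;  ∫_0^2 x^2 dx = 8/3;  ∫_0^2 6*x dx = 12.
Sum: -8 + 8/3 + 12 = 20/3.
So RHS = -∫_0^2 v(x) φ(x) dx = -20/3.
LHS − RHS = 8/3 ≠ 0, so the identity fails.
(For a valid weak derivative the identity must hold for EVERY test function, in particular this one. The failure shows v is NOT the weak derivative of u.)
Correct weak derivative would be u'(x) = 2*x + 1.


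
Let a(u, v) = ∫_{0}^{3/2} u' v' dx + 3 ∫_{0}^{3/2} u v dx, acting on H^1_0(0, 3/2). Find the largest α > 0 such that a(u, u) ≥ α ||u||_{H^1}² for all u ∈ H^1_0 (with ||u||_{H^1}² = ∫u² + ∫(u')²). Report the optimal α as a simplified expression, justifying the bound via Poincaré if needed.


α = 1

Coercivity of a(·,·) on H^1_0(0, 3/2) means a(u, u) ≥ α ||u||_{H^1}² for every u ∈ H^1_0.
The interval has length L = 3/2, and Poincaré/coercivity depend only on L. Here a(u, u) = ∫(u')² + (3)·∫u².
Here c = 3 ≥ 1, so a(u,u) = ∫(u')² + c∫u² ≥ ∫(u')² + ∫u² = ||u||_{H^1}², i.e. α = 1 works. No larger α is possible: a(u,u) ≥ α||u||_{H^1}² means (1−α)∫(u')² ≥ (α−c)∫u², and for the modes u_n = sin(nπ(x−x₀)/L) (x₀ the left endpoint) one has ∫u_n²/∫(u_n')² = (L/(nπ))² → 0, so a(u_n,u_n)/||u_n||_{H^1}² → 1. Hence the optimal constant is α = 1.
Therefore α = 1.


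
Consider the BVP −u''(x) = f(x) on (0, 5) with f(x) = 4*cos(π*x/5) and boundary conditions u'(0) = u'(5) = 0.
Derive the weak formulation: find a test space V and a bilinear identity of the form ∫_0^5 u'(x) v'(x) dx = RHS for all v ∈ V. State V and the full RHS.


V = H^1(0, 5) (no boundary constraint on v; u is determined up to an additive constant); weak form: ∫_0^5 u'v' dx = ∫_0^5 (4*cos(π*x/5)) v dx for all v ∈ V.

Multiply both sides by a test function v and integrate from 0 to 5:
  ∫_0^5 −u''(x) v(x) dx = ∫_0^5 f(x) v(x) dx.
Integrate the LHS by parts once:
  ∫_0^5 −u'' v dx = −[u'(x) v(x)]_0^5 + ∫_0^5 u'(x) v'(x) dx.
Thus ∫_0^5 u'(x) v'(x) dx = ∫_0^5 f(x) v(x) dx + [u'(x) v(x)]_0^5.
Choose V so that boundary terms are either known or forced to vanish.
u has homogeneous Neumann: u'(0) = u'(5) = 0. So [u' v]_0^5 = 0·v(5) − 0·v(0) = 0 for any v; take V = H^1(0, 5).
Weak formulation: find u (satisfying any essential BC) such that ∫_0^5 u'(x) v'(x) dx = ∫_0^5 f v dx for all v ∈ V (homogeneous Neumann, so boundary terms vanish).
Substituting f(x) = 4*cos(π*x/5), the right-hand side is ∫_0^5 (4*cos(π*x/5)) v dx.
Compatibility check (pure Neumann): taking v ≡ 1 ∈ V gives 0 = ∫_0^5 f dx + (0) − (0), i.e. ∫_0^5 f dx must equal u'(0) − u'(5) = 0. Indeed ∫_0^5 (4*cos(π*x/5)) dx = 0, so the data are compatible. The solution is then unique only up to an additive constant (fix it e.g. by requiring ∫_0^5 u dx = 0).


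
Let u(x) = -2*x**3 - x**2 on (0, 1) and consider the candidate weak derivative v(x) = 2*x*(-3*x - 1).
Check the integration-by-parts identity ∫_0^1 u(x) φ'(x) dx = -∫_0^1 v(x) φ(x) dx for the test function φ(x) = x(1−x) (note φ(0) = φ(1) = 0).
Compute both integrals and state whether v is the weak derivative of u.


LHS = 7/15, RHS = 7/15. Yes, v = u' weakly.

u(x) = -2*x**3 - x**2, classical derivative u'(x) = -6*x**2 - 2*x.
φ(x) = x(1−x), so φ'(x) = 1 - 2*x.
Note φ(0) = φ(1) = 0, so the boundary term u·φ vanishes.
LHS = ∫_0^1 u(x) φ'(x) dx = ∫_0^1 (4*x^4 - x^2) dx. Term by term:
  ∫_0^1 4*x^4 dx = 4/5;  ∫_0^1 -x^2 dx = -1/3.
Sum: 4/5 − 1/3 = 7/15.
So LHS = 7/15.
∫_0^1 v(x) φ(x) dx = ∫_0^1 (6*x^4 - 4*x^3 - 2*x^2) dx. Term by term:
  ∫_0^1 6*x^4 dx = 6/5;  ∫_0^1 -4*x^3 dx = -1;  ∫_0^1 -2*x^2 dx = -2/3.
Sum: 6/5 − 1 − 2/3 = -7/15.
So RHS = -∫_0^1 v(x) φ(x) dx = 7/15.
LHS = RHS, so the identity holds for this test φ.
Moreover u is smooth here and v(x) = u'(x) = -6*x**2 - 2*x pointwise, so the identity holds for every test function. Hence v is the weak derivative of u.


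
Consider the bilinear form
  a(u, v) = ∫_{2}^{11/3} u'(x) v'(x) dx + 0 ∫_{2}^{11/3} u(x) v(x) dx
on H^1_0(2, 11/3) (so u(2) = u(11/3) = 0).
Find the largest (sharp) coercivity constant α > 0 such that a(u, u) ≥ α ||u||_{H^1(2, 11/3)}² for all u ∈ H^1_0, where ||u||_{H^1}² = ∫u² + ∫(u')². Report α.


α = 9*π^2/(25 + 9*π^2)

Coercivity of a(·,·) on H^1_0(2, 11/3) means a(u, u) ≥ α ||u||_{H^1}² for every u ∈ H^1_0.
The interval has length L = 5/3, and Poincaré/coercivity depend only on L. Here a(u, u) = ∫(u')² + (0)·∫u².
Here c = 0, so a(u,u) = ∫(u')² alone. The condition a(u,u) ≥ α||u||_{H^1}² reads (1−α)∫(u')² ≥ (α−c)∫u². Any admissible α is ≤ 1 (rapidly oscillating u have ∫u²/∫(u')² → 0), and α = 1 would force 0 ≥ (1−c)∫u², impossible since c < 1; so 1−α > 0. By the sharp Poincaré inequality on H^1_0 of an interval of length L, ∫(u')² ≥ (π/L)²∫u² with equality for the first sine mode sin(π(x−x₀)/L) (x₀ the left endpoint), so the inequality holds for all u iff (1−α)(π/L)² ≥ α − c, i.e. α ≤ ((π/L)² + c)/((π/L)² + 1) = (1 + c(L/π)²)/(1 + (L/π)²). (Direct route, valid since c ≤ 0: Poincaré gives c∫u² ≥ c(L/π)²∫(u')², so a(u,u) ≥ (1 + c(L/π)²)∫(u')², while ||u||_{H^1}² ≤ (1 + (L/π)²)∫(u')²; dividing yields the same α.) With (π/L)² = 9*π^2/25 and c = 0, the largest admissible constant is α = ((π/L)² + c)/((π/L)² + 1).
Simplifying, α = 9*π^2/(25 + 9*π^2).


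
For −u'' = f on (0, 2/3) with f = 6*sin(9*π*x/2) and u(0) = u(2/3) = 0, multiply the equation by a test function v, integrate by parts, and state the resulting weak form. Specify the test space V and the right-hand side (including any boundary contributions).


V = H^1_0(0, 2/3) (so v(0) = v(2/3) = 0); weak form: ∫_0^2/3 u'v' dx = ∫_0^2/3 (6*sin(9*π*x/2)) v dx for all v ∈ V.

Multiply both sides by a test function v and integrate from 0 to 2/3:
  ∫_0^2/3 −u''(x) v(x) dx = ∫_0^2/3 f(x) v(x) dx.
Integrate the LHS by parts once:
  ∫_0^2/3 −u'' v dx = −[u'(x) v(x)]_0^2/3 + ∫_0^2/3 u'(x) v'(x) dx.
Thus ∫_0^2/3 u'(x) v'(x) dx = ∫_0^2/3 f(x) v(x) dx + [u'(x) v(x)]_0^2/3.
Choose V so that boundary terms are either known or forced to vanish.
u is Dirichlet: u(0) = u(2/3) = 0. Let V = H^1_0(0, 2/3); then v(0) = v(2/3) = 0, and [u' v]_0^2/3 = 0.
Weak formulation: find u (satisfying any essential BC) such that ∫_0^2/3 u'(x) v'(x) dx = ∫_0^2/3 f v dx for all v ∈ V.
Substituting f(x) = 6*sin(9*π*x/2), the right-hand side is ∫_0^2/3 (6*sin(9*π*x/2)) v dx.
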